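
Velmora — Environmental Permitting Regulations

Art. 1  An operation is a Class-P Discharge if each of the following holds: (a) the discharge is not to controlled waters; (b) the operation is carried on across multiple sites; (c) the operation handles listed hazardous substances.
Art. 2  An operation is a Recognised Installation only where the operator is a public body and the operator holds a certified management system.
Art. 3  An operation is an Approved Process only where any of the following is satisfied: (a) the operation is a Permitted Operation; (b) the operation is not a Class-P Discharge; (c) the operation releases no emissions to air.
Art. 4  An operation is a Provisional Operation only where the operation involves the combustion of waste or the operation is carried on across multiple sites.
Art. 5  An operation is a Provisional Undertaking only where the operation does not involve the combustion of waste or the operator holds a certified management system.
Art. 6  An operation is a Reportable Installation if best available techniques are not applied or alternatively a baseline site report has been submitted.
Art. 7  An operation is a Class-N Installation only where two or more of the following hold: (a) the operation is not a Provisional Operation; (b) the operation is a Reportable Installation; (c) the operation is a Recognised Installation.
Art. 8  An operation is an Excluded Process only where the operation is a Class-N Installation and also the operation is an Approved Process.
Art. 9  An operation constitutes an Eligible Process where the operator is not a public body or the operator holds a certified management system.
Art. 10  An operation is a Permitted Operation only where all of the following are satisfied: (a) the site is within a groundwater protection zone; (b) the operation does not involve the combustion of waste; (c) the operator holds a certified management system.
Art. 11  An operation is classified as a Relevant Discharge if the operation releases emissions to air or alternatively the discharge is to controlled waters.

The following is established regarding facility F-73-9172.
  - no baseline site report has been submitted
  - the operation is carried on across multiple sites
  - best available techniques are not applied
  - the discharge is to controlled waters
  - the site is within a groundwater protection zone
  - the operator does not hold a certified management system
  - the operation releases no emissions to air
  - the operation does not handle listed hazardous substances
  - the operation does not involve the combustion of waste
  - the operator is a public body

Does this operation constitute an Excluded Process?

article 4 — Provisional Operation: [the operation involves the combustion of waste? no] OR [the operation is carried on across multiple sites? yes] → satisfied.
article 6 — Reportable Installation: [best available techniques are not applied? yes] OR [a baseline site report has been submitted? no] → satisfied.
article 2 — Recognised Installation: [the operator is a public body? yes] AND [the operator holds a certified management system? no] → not satisfied.
article 7 — Class-N Installation: not a Provisional Operation (article 4)? no; Reportable Installation (article 6)? yes; Recognised Installation (article 2)? no — 1 of 3 hold (need ≥2) → not satisfied.
article 10 — Permitted Operation: [the site is within a groundwater protection zone? yes] AND [the operation does not involve the combustion of waste? yes] AND [the operator holds a certified management system? no] → not satisfied.
article 1 — Class-P Discharge: [the discharge is not to controlled waters? no] AND [the operation is carried on across multiple sites? yes] AND [the operation handles listed hazardous substances? no] → not satisfied.
article 3 — Approved Process: [Permitted Operation (article 10)? no] OR [not a Class-P Discharge (article 1)? yes] OR [the operation releases no emissions to air? yes] → satisfied.
article 8 — Excluded Process: [Class-N Installation (article 7)? no] AND [Approved Process (article 3)? yes] → not satisfied.

No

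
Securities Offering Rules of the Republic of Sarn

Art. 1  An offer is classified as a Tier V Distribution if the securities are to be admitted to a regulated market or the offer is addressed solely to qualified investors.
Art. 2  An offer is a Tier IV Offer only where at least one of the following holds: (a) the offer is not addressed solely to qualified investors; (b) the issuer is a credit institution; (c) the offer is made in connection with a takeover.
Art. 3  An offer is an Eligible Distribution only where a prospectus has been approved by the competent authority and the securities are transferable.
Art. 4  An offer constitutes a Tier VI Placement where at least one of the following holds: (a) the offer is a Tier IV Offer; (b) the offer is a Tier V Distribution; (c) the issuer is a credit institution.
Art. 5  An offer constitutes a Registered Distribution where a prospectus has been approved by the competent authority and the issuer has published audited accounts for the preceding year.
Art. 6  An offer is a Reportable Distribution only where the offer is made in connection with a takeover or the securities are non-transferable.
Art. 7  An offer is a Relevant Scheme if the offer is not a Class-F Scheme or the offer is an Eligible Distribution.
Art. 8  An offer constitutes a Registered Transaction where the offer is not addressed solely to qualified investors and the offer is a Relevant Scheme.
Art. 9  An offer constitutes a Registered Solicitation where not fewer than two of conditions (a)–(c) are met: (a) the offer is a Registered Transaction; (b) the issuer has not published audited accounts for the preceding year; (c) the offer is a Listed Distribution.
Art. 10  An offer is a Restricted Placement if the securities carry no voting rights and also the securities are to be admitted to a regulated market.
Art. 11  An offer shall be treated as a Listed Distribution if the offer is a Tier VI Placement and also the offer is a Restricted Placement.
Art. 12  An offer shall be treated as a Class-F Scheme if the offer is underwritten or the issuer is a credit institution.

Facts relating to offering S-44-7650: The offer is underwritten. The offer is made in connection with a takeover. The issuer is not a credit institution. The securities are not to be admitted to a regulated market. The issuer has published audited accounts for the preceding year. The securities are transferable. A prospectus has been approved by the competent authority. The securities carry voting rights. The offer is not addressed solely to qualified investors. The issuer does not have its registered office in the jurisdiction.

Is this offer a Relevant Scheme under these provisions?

Yes

Under article 12: the offer is underwritten? yes; or the issuer is a credit institution? no. So the offer is a Class-F Scheme.
Under article 3: a prospectus has been approved by the competent authority? yes; and the securities are transferable? yes. So the offer is an Eligible Distribution.
Under article 7: not a Class-F Scheme (article 12)? no; or Eligible Distribution (article 3)? yes. So the offer is a Relevant Scheme.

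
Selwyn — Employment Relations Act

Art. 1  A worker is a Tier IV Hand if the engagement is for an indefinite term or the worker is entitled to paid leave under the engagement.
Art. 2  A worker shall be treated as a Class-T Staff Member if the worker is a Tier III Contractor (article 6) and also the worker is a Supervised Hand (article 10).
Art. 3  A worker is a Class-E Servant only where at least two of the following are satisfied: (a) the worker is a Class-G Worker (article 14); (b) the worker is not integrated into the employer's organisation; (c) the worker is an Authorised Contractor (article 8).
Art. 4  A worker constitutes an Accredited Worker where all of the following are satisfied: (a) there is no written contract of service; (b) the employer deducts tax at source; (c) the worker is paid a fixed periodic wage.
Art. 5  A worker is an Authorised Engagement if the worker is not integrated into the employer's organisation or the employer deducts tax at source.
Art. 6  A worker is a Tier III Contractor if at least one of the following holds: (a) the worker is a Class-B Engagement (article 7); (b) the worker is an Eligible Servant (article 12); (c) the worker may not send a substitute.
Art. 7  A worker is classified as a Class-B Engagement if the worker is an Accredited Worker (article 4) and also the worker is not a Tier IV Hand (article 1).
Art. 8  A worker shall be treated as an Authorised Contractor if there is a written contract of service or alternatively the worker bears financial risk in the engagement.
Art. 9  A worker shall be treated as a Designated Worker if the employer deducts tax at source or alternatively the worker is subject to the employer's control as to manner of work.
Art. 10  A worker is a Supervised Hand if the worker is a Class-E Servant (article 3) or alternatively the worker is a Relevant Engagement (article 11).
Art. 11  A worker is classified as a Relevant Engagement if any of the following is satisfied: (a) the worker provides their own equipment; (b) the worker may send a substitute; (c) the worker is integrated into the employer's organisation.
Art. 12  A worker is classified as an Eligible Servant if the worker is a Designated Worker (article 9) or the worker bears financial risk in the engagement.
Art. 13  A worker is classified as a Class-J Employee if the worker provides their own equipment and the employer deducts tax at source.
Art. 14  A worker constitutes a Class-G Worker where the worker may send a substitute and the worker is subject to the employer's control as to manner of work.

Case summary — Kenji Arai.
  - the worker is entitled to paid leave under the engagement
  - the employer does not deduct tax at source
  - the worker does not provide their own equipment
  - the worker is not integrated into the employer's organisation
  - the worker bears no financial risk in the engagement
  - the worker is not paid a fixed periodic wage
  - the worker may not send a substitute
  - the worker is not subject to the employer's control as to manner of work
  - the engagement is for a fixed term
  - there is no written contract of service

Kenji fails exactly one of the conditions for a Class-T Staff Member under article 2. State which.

Supervised Hand

Under article 4: there is no written contract of service? yes; and the employer deducts tax at source? no; and the worker is paid a fixed periodic wage? no. So the worker is not an Accredited Worker.
Under article 1: the engagement is for an indefinite term? no; or the worker is entitled to paid leave under the engagement? yes. So the worker is a Tier IV Hand.
Under article 7: Accredited Worker (article 4)? no; and not a Tier IV Hand (article 1)? no. So the worker is not a Class-B Engagement.
Under article 9: the employer deducts tax at source? no; or the worker is subject to the employer's control as to manner of work? no. So the worker is not a Designated Worker.
Under article 12: Designated Worker (article 9)? no; or the worker bears financial risk in the engagement? no. So the worker is not an Eligible Servant.
Under article 6: Class-B Engagement (article 7)? no; or Eligible Servant (article 12)? no; or the worker may not send a substitute? yes. So the worker is a Tier III Contractor.
Under article 14: the worker may send a substitute? no; and the worker is subject to the employer's control as to manner of work? no. So the worker is not a Class-G Worker.
Under article 8: there is a written contract of service? no; or the worker bears financial risk in the engagement? no. So the worker is not an Authorised Contractor.
Under article 3: Class-G Worker (article 14)? no; the worker is not integrated into the employer's organisation? yes; Authorised Contractor (article 8)? no — 1 of 3 hold (need ≥2) → not satisfied.
Under article 11: the worker provides their own equipment? no; or the worker may send a substitute? no; or the worker is integrated into the employer's organisation? no. So the worker is not a Relevant Engagement.
Under article 10: Class-E Servant (article 3)? no; or Relevant Engagement (article 11)? no. So the worker is not a Supervised Hand.
Under article 2: Tier III Contractor (article 6)? yes; and Supervised Hand (article 10)? no. So the worker is not a Class-T Staff Member.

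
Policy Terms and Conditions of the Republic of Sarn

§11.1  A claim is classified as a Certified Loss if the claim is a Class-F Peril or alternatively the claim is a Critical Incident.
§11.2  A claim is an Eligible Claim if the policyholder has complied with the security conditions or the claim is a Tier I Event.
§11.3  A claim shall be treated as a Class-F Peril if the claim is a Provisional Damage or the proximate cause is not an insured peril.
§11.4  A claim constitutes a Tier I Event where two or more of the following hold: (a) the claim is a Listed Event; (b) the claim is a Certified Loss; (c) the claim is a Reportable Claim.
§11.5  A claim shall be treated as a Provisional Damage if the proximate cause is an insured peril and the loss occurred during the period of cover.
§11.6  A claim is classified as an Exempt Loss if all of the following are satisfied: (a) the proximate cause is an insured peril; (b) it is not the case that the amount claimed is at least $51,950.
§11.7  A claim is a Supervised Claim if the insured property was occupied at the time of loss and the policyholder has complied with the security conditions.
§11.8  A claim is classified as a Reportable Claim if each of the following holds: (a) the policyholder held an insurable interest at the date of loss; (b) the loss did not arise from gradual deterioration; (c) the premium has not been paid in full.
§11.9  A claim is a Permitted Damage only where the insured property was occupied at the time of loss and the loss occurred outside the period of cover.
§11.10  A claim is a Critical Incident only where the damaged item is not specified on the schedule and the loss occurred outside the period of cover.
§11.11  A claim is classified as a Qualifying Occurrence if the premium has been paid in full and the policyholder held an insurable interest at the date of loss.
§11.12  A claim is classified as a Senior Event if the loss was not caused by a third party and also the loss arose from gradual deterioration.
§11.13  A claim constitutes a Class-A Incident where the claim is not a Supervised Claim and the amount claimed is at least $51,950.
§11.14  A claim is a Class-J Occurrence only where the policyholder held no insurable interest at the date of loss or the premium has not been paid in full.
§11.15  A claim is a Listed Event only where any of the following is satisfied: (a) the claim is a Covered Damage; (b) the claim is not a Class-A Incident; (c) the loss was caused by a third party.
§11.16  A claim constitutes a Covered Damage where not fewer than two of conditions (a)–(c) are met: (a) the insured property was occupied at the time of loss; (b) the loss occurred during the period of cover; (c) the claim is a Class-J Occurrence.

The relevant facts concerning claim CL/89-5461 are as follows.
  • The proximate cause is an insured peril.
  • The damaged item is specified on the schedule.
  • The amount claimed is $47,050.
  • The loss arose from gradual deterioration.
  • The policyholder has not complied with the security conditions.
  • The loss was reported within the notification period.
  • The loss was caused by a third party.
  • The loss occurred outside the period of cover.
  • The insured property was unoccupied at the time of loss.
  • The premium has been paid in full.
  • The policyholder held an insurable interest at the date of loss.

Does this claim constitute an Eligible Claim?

Under §11.14: the policyholder held no insurable interest at the date of loss? no; or the premium has not been paid in full? no. So the claim is not a Class-J Occurrence.
Under §11.16: the insured property was occupied at the time of loss? no; the loss occurred during the period of cover? no; Class-J Occurrence (§11.14)? no — 0 of 3 hold (need ≥2) → not satisfied.
Under §11.7: the insured property was occupied at the time of loss? no; and the policyholder has complied with the security conditions? no. So the claim is not a Supervised Claim.
Under §11.13: not a Supervised Claim (§11.7)? yes; and amount claimed: $47,050 ≥ $51,950? no. So the claim is not a Class-A Incident.
Under §11.15: Covered Damage (§11.16)? no; or not a Class-A Incident (§11.13)? yes; or the loss was caused by a third party? yes. So the claim is a Listed Event.
Under §11.5: the proximate cause is an insured peril? yes; and the loss occurred during the period of cover? no. So the claim is not a Provisional Damage.
Under §11.3: Provisional Damage (§11.5)? no; or the proximate cause is not an insured peril? no. So the claim is not a Class-F Peril.
Under §11.10: the damaged item is not specified on the schedule? no; and the loss occurred outside the period of cover? yes. So the claim is not a Critical Incident.
Under §11.1: Class-F Peril (§11.3)? no; or Critical Incident (§11.10)? no. So the claim is not a Certified Loss.
Under §11.8: the policyholder held an insurable interest at the date of loss? yes; and the loss did not arise from gradual deterioration? no; and the premium has not been paid in full? no. So the claim is not a Reportable Claim.
Under §11.4: Listed Event (§11.15)? yes; Certified Loss (§11.1)? no; Reportable Claim (§11.8)? no — 1 of 3 hold (need ≥2) → not satisfied.
Under §11.2: the policyholder has complied with the security conditions? no; or Tier I Event (§11.4)? no. So the claim is not an Eligible Claim.

No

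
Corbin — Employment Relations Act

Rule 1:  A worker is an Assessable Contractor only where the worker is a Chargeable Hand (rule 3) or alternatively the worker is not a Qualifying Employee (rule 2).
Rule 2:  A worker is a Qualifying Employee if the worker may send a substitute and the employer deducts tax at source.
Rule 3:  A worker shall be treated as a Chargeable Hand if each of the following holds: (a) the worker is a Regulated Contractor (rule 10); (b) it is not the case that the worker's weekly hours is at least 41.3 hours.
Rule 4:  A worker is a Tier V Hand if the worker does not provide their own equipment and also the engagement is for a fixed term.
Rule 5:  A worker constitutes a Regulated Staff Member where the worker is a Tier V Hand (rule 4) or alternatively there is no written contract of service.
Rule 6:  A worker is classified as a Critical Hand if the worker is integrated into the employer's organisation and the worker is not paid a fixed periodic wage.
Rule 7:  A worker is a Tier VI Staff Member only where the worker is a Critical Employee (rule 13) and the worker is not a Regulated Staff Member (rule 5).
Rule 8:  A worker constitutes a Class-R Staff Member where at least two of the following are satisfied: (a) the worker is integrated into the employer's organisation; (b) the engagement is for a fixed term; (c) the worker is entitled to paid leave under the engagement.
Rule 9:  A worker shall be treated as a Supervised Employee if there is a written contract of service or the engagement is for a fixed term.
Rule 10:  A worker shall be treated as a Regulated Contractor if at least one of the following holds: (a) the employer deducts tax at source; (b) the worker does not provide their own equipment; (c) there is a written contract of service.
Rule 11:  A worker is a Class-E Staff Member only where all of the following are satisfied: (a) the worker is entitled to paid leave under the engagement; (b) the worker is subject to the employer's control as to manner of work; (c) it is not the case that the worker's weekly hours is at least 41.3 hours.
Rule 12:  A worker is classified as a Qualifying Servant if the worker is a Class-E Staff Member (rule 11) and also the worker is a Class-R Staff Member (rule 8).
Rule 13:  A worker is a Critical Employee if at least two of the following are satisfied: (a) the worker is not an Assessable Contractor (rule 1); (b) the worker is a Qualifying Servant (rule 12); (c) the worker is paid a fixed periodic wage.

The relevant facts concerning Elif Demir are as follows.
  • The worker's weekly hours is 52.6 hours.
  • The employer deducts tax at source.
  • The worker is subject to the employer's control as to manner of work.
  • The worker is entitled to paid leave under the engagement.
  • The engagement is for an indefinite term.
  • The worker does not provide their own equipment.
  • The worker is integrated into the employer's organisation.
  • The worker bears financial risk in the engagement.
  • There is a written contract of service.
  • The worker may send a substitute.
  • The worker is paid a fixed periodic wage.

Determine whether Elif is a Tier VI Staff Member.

Yes

Under rule 10: the employer deducts tax at source? yes; or the worker does not provide their own equipment? yes; or there is a written contract of service? yes. So the worker is a Regulated Contractor.
Under rule 3: Regulated Contractor (rule 10)? yes; and worker's weekly hours: 52.6 hours ≥ 41.3 hours? yes, so negated condition no. So the worker is not a Chargeable Hand.
Under rule 2: the worker may send a substitute? yes; and the employer deducts tax at source? yes. So the worker is a Qualifying Employee.
Under rule 1: Chargeable Hand (rule 3)? no; or not a Qualifying Employee (rule 2)? no. So the worker is not an Assessable Contractor.
Under rule 11: the worker is entitled to paid leave under the engagement? yes; and the worker is subject to the employer's control as to manner of work? yes; and worker's weekly hours: 52.6 hours ≥ 41.3 hours? yes, so negated condition no. So the worker is not a Class-E Staff Member.
Under rule 8: the worker is integrated into the employer's organisation? yes; the engagement is for a fixed term? no; the worker is entitled to paid leave under the engagement? yes — 2 of 3 hold (need ≥2) → satisfied.
Under rule 12: Class-E Staff Member (rule 11)? no; and Class-R Staff Member (rule 8)? yes. So the worker is not a Qualifying Servant.
Under rule 13: not an Assessable Contractor (rule 1)? yes; Qualifying Servant (rule 12)? no; the worker is paid a fixed periodic wage? yes — 2 of 3 hold (need ≥2) → satisfied.
Under rule 4: the worker does not provide their own equipment? yes; and the engagement is for a fixed term? no. So the worker is not a Tier V Hand.
Under rule 5: Tier V Hand (rule 4)? no; or there is no written contract of service? no. So the worker is not a Regulated Staff Member.
Under rule 7: Critical Employee (rule 13)? yes; and not a Regulated Staff Member (rule 5)? yes. So the worker is a Tier VI Staff Member.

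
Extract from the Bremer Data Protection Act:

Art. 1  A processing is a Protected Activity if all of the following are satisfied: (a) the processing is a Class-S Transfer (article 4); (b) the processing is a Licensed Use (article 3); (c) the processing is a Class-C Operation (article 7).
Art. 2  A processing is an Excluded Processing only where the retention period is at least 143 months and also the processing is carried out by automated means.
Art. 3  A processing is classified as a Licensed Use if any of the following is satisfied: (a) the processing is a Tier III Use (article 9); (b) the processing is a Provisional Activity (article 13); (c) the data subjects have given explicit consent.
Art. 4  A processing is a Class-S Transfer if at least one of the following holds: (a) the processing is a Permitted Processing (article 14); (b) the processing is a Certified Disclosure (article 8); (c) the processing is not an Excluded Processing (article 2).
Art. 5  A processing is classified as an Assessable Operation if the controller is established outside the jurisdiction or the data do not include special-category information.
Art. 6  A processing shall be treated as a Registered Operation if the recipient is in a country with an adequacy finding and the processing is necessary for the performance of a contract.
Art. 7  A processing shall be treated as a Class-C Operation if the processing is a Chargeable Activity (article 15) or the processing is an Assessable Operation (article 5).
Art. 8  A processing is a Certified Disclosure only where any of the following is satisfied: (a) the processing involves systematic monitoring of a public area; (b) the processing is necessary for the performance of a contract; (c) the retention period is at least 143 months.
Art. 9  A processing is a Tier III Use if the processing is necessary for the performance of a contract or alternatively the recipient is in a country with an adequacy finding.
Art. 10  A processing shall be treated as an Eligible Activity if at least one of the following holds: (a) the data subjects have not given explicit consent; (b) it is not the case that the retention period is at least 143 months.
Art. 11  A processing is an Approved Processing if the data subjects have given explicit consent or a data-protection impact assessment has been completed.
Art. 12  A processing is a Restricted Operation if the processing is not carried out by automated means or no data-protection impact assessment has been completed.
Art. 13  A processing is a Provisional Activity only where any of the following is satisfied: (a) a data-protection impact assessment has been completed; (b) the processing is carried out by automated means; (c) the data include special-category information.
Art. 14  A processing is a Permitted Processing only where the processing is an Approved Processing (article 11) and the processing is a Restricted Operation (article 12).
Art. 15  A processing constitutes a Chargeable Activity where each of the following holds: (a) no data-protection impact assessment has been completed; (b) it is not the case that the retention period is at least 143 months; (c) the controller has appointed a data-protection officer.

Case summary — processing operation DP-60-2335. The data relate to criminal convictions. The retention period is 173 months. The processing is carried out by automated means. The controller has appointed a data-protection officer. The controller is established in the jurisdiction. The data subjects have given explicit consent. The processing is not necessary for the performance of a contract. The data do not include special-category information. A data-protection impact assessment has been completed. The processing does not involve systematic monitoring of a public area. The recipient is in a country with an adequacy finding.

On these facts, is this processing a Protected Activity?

Yes

article 11 — Approved Processing: [the data subjects have given explicit consent? yes] OR [a data-protection impact assessment has been completed? yes] → satisfied.
article 12 — Restricted Operation: [the processing is not carried out by automated means? no] OR [no data-protection impact assessment has been completed? no] → not satisfied.
article 14 — Permitted Processing: [Approved Processing (article 11)? yes] AND [Restricted Operation (article 12)? no] → not satisfied.
article 8 — Certified Disclosure: [the processing involves systematic monitoring of a public area? no] OR [the processing is necessary for the performance of a contract? no] OR [retention period: 173 months ≥ 143 months? yes] → satisfied.
article 2 — Excluded Processing: [retention period: 173 months ≥ 143 months? yes] AND [the processing is carried out by automated means? yes] → satisfied.
article 4 — Class-S Transfer: [Permitted Processing (article 14)? no] OR [Certified Disclosure (article 8)? yes] OR [not an Excluded Processing (article 2)? no] → satisfied.
article 9 — Tier III Use: [the processing is necessary for the performance of a contract? no] OR [the recipient is in a country with an adequacy finding? yes] → satisfied.
article 13 — Provisional Activity: [a data-protection impact assessment has been completed? yes] OR [the processing is carried out by automated means? yes] OR [the data include special-category information? no] → satisfied.
article 3 — Licensed Use: [Tier III Use (article 9)? yes] OR [Provisional Activity (article 13)? yes] OR [the data subjects have given explicit consent? yes] → satisfied.
article 15 — Chargeable Activity: [no data-protection impact assessment has been completed? no] AND [retention period: 173 months ≥ 143 months? yes, so negated condition no] AND [the controller has appointed a data-protection officer? yes] → not satisfied.
article 5 — Assessable Operation: [the controller is established outside the jurisdiction? no] OR [the data do not include special-category information? yes] → satisfied.
article 7 — Class-C Operation: [Chargeable Activity (article 15)? no] OR [Assessable Operation (article 5)? yes] → satisfied.
article 1 — Protected Activity: [Class-S Transfer (article 4)? yes] AND [Licensed Use (article 3)? yes] AND [Class-C Operation (article 7)? yes] → satisfied.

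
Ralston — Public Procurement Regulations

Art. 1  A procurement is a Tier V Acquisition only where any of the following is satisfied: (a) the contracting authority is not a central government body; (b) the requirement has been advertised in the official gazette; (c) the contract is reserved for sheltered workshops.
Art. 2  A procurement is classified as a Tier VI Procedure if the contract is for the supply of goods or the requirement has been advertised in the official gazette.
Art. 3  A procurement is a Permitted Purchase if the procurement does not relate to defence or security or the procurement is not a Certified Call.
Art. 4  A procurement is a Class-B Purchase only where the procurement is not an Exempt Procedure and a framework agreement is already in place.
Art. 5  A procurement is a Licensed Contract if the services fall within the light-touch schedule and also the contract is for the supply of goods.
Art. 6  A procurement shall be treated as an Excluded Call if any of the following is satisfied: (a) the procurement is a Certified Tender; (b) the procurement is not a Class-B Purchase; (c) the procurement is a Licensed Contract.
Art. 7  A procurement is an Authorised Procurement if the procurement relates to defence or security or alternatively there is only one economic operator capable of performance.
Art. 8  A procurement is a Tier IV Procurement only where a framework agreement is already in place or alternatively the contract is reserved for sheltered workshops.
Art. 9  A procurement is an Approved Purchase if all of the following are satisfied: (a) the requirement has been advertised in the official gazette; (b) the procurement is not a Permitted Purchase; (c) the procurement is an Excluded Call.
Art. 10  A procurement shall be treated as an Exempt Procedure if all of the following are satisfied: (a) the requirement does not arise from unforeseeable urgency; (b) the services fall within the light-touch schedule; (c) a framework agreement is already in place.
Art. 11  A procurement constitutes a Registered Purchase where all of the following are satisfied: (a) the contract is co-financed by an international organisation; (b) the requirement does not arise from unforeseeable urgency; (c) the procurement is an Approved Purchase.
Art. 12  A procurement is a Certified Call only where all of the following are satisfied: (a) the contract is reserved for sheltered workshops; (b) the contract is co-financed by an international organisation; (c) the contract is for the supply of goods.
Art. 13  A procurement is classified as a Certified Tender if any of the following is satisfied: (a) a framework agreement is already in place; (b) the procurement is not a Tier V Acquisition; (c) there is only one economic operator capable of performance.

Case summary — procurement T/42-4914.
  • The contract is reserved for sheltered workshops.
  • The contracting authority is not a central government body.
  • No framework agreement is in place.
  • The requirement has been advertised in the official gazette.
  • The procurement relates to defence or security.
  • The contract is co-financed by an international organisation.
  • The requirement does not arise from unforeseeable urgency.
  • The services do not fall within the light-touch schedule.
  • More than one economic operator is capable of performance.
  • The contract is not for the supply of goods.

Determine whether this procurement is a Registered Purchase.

No

article 12 — Certified Call: [the contract is reserved for sheltered workshops? yes] AND [the contract is co-financed by an international organisation? yes] AND [the contract is for the supply of goods? no] → not satisfied.
article 3 — Permitted Purchase: [the procurement does not relate to defence or security? no] OR [not a Certified Call (article 12)? yes] → satisfied.
article 1 — Tier V Acquisition: [the contracting authority is not a central government body? yes] OR [the requirement has been advertised in the official gazette? yes] OR [the contract is reserved for sheltered workshops? yes] → satisfied.
article 13 — Certified Tender: [a framework agreement is already in place? no] OR [not a Tier V Acquisition (article 1)? no] OR [there is only one economic operator capable of performance? no] → not satisfied.
article 10 — Exempt Procedure: [the requirement does not arise from unforeseeable urgency? yes] AND [the services fall within the light-touch schedule? no] AND [a framework agreement is already in place? no] → not satisfied.
article 4 — Class-B Purchase: [not an Exempt Procedure (article 10)? yes] AND [a framework agreement is already in place? no] → not satisfied.
article 5 — Licensed Contract: [the services fall within the light-touch schedule? no] AND [the contract is for the supply of goods? no] → not satisfied.
article 6 — Excluded Call: [Certified Tender (article 13)? no] OR [not a Class-B Purchase (article 4)? yes] OR [Licensed Contract (article 5)? no] → satisfied.
article 9 — Approved Purchase: [the requirement has been advertised in the official gazette? yes] AND [not a Permitted Purchase (article 3)? no] AND [Excluded Call (article 6)? yes] → not satisfied.
article 11 — Registered Purchase: [the contract is co-financed by an international organisation? yes] AND [the requirement does not arise from unforeseeable urgency? yes] AND [Approved Purchase (article 9)? no] → not satisfied.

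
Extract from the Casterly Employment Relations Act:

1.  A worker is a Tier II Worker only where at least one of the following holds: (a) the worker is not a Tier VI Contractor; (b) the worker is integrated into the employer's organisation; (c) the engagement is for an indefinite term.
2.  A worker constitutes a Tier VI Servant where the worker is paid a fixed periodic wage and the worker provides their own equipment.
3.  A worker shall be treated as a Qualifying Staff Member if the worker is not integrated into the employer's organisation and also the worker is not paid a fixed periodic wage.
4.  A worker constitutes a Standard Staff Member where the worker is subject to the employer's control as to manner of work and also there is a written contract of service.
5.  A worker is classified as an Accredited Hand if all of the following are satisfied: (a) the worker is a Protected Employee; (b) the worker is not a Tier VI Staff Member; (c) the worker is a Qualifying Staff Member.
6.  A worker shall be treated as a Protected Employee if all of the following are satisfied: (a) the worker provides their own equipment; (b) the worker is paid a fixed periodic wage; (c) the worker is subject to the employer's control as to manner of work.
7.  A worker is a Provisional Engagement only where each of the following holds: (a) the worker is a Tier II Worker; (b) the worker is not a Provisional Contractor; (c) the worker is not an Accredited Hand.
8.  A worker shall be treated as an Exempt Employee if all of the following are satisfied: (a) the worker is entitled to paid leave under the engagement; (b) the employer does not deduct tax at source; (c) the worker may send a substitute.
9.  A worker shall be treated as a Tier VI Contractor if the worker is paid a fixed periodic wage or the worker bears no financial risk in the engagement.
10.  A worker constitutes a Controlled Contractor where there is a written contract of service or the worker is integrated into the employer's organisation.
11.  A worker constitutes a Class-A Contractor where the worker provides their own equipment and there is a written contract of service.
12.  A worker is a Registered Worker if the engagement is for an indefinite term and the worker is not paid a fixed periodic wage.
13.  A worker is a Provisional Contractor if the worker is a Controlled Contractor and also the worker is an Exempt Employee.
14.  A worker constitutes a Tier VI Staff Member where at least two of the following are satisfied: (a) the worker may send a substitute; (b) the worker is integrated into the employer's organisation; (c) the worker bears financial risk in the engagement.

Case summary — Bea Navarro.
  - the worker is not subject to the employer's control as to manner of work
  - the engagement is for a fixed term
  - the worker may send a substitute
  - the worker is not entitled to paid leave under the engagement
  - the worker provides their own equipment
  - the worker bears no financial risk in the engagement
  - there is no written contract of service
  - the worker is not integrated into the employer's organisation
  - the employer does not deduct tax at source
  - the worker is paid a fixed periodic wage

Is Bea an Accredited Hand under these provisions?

paragraph 6 — Protected Employee: [the worker provides their own equipment? yes] AND [the worker is paid a fixed periodic wage? yes] AND [the worker is subject to the employer's control as to manner of work? no] → not satisfied.
paragraph 14 — Tier VI Staff Member: the worker may send a substitute? yes; the worker is integrated into the employer's organisation? no; the worker bears financial risk in the engagement? no — 1 of 3 hold (need ≥2) → not satisfied.
paragraph 3 — Qualifying Staff Member: [the worker is not integrated into the employer's organisation? yes] AND [the worker is not paid a fixed periodic wage? no] → not satisfied.
paragraph 5 — Accredited Hand: [Protected Employee (paragraph 6)? no] AND [not a Tier VI Staff Member (paragraph 14)? yes] AND [Qualifying Staff Member (paragraph 3)? no] → not satisfied.

No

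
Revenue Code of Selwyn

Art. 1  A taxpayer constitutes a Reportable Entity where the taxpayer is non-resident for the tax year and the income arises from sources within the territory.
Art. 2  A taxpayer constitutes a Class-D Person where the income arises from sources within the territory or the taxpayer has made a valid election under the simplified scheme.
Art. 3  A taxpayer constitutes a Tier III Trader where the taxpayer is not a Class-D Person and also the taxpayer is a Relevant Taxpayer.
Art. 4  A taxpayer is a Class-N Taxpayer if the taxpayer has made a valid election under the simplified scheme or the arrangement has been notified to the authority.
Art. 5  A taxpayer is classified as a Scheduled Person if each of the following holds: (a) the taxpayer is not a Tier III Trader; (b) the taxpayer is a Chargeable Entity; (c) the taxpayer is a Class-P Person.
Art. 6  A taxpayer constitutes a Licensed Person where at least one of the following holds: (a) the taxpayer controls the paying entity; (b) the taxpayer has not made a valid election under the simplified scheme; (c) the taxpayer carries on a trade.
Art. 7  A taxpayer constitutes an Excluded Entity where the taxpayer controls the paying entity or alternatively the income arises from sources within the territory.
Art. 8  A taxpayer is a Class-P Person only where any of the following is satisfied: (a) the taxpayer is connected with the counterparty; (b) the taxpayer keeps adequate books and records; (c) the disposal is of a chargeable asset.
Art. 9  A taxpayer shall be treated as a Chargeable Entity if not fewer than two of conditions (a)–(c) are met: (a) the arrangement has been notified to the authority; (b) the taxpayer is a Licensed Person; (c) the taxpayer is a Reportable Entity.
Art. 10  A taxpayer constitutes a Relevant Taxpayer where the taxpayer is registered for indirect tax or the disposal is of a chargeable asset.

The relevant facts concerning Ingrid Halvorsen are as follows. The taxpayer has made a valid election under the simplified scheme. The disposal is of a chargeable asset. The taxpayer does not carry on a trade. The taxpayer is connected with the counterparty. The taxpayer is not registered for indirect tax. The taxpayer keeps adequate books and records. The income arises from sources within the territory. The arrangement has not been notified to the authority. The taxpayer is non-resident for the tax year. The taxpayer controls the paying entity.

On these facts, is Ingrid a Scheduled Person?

article 2 — Class-D Person: [the income arises from sources within the territory? yes] OR [the taxpayer has made a valid election under the simplified scheme? yes] → satisfied.
article 10 — Relevant Taxpayer: [the taxpayer is registered for indirect tax? no] OR [the disposal is of a chargeable asset? yes] → satisfied.
article 3 — Tier III Trader: [not a Class-D Person (article 2)? no] AND [Relevant Taxpayer (article 10)? yes] → not satisfied.
article 6 — Licensed Person: [the taxpayer controls the paying entity? yes] OR [the taxpayer has not made a valid election under the simplified scheme? no] OR [the taxpayer carries on a trade? no] → satisfied.
article 1 — Reportable Entity: [the taxpayer is non-resident for the tax year? yes] AND [the income arises from sources within the territory? yes] → satisfied.
article 9 — Chargeable Entity: the arrangement has been notified to the authority? no; Licensed Person (article 6)? yes; Reportable Entity (article 1)? yes — 2 of 3 hold (need ≥2) → satisfied.
article 8 — Class-P Person: [the taxpayer is connected with the counterparty? yes] OR [the taxpayer keeps adequate books and records? yes] OR [the disposal is of a chargeable asset? yes] → satisfied.
article 5 — Scheduled Person: [not a Tier III Trader (article 3)? yes] AND [Chargeable Entity (article 9)? yes] AND [Class-P Person (article 8)? yes] → satisfied.

Yes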